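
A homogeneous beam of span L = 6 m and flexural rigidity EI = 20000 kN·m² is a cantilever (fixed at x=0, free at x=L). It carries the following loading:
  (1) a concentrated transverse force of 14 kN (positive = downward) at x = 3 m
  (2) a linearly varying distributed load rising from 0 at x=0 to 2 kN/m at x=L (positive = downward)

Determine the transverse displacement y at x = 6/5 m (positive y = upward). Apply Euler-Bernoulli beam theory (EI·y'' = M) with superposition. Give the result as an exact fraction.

y(6/5) = -20394/9765625 m

Load 1 — point force P=14 kN at a=3 m (b=L-a=3):
  y_1 = -Px²(3a-x)/(6EI)  [x≤a] = -14·(6/5)²·(3·3-(6/5))/(6·20000) = -819/625000 m
Load 2 — triangular load w₀=2 kN/m (0→w₀ over full span):
  y_2 = (w₀Lx³/12-w₀L²x²/6-w₀x⁵/(120L))/EI = (2·6·(6/5)³/12-2·6²·(6/5)²/6-2·(6/5)⁵/(120·6))/20000 = -60777/78125000 m
Superposition: y = Σ y_i = -20394/9765625 m ≈ -0.002088 m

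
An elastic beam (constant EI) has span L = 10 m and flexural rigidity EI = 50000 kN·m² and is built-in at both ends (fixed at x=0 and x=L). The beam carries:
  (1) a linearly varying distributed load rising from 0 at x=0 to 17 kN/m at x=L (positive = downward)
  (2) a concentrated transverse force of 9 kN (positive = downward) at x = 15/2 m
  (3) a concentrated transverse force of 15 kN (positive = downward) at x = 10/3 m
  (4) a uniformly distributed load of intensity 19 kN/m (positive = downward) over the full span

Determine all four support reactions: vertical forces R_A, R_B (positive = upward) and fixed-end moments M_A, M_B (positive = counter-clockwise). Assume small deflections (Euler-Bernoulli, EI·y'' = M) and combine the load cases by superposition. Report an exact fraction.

Load 1 — triangular load w₀=17 kN/m (0→w₀ over full span):
  R_A = 3w₀L/20 = 3·17·10/20 = 51/2 kN
  M_A = w₀L²/30 = 17·10²/30 = 170/3 kN·m
  R_B = 7w₀L/20 = 7·17·10/20 = 119/2 kN
  M_B = -w₀L²/20 = -17·10²/20 = -85 kN·m
Load 2 — point force P=9 kN at a=15/2 m (b=L-a=5/2):
  R_A = Pb²(3a+b)/L³ = 9·(5/2)²·(3·(15/2)+(5/2))/10³ = 45/32 kN
  M_A = Pab²/L² = 9·(15/2)·(5/2)²/10² = 135/32 kN·m
  R_B = Pa²(a+3b)/L³ = 9·(15/2)²·((15/2)+3·(5/2))/10³ = 243/32 kN
  M_B = -Pa²b/L² = -9·(15/2)²·(5/2)/10² = -405/32 kN·m
Load 3 — point force P=15 kN at a=10/3 m (b=L-a=20/3):
  R_A = Pb²(3a+b)/L³ = 15·(20/3)²·(3·(10/3)+(20/3))/10³ = 100/9 kN
  M_A = Pab²/L² = 15·(10/3)·(20/3)²/10² = 200/9 kN·m
  R_B = Pa²(a+3b)/L³ = 15·(10/3)²·((10/3)+3·(20/3))/10³ = 35/9 kN
  M_B = -Pa²b/L² = -15·(10/3)²·(20/3)/10² = -100/9 kN·m
Load 4 — uniform load w=19 kN/m over full span:
  R_A = wL/2 = 19·10/2 = 95 kN
  M_A = wL²/12 = 19·10²/12 = 475/3 kN·m
  R_B = wL/2 = 19·10/2 = 95 kN
  M_B = -wL²/12 = -19·10²/12 = -475/3 kN·m
Superposition: R_A = 38309/288 kN, M_A = 69535/288 kN·m, R_B = 47803/288 kN, M_B = -76925/288 kN·m

R_A = 38309/288 kN, M_A = 69535/288 kN·m, R_B = 47803/288 kN, M_B = -76925/288 kN·m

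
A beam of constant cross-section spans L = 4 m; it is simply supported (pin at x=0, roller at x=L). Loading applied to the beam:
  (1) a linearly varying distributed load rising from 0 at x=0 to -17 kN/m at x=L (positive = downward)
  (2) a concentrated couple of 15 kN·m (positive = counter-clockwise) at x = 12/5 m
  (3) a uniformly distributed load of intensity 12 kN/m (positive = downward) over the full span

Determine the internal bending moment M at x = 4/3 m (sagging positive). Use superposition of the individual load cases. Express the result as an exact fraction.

M(4/3) = 1045/81 kN·m

Load 1 — triangular load w₀=-17 kN/m (0→w₀ over full span):
  M_1 = w₀Lx/6 - w₀x³/(6L) = (-17)·4·(4/3)/6 - (-17)·(4/3)³/(6·4) = -1088/81 kN·m
Load 2 — applied couple M₀=15 kN·m at a=12/5 m (b=L-a=8/5):
  M_2 = M₀x/L  [x≤a] = 15·(4/3)/4 = 5 kN·m
Load 3 — uniform load w=12 kN/m over full span:
  M_3 = wx(L-x)/2 = 12·(4/3)·(4-(4/3))/2 = 64/3 kN·m
Superposition: M = Σ M_i = 1045/81 kN·m ≈ 12.901235 kN·m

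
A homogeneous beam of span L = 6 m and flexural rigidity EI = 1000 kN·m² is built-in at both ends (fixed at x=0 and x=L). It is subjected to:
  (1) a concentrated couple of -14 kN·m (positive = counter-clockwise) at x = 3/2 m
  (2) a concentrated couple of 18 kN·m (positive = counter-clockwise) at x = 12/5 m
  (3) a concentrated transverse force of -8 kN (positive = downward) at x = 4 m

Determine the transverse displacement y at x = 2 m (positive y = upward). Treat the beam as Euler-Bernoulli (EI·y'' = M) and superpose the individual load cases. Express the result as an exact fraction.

y(2) = -2459/2025000 m

Load 1 — applied couple M₀=-14 kN·m at a=3/2 m (b=L-a=9/2):
  y_1 = (R_Ax³/6 - M_Ax²/2 - M₀(x-a)²/2)/EI  [x>a] with R_A=-21/8, M_A=21/8 = ((-21/8)·2³/6 - (21/8)·2²/2 - (-14)·(2-(3/2))²/2)/1000 = -7/1000 m
Load 2 — applied couple M₀=18 kN·m at a=12/5 m (b=L-a=18/5):
  y_2 = (R_Ax³/6 - M_Ax²/2)/EI  [x≤a] with R_A=108/25, M_A=54/25 = ((108/25)·2³/6 - (54/25)·2²/2)/1000 = 9/6250 m
Load 3 — point force P=-8 kN at a=4 m (b=L-a=2):
  y_3 = -Pb²x²(3aL-(3a+b)x)/(6L³EI)  [x≤a] = -(-8)·2²·2²·(3·4·6-(3·4+2)·2)/(6·6³·1000) = 44/10125 m
Superposition: y = Σ y_i = -2459/2025000 m ≈ -0.001214 m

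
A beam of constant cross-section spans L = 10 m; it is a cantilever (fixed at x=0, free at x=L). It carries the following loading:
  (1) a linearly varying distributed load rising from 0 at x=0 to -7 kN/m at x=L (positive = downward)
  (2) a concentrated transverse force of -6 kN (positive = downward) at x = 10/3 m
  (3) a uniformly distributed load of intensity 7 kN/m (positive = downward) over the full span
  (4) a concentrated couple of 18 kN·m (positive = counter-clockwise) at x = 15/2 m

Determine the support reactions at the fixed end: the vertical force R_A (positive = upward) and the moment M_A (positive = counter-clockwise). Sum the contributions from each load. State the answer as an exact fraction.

Load 1 — triangular load w₀=-7 kN/m (0→w₀ over full span):
  R_A = w₀L/2 = (-7)·10/2 = -35 kN
  M_A = w₀L²/3 = (-7)·10²/3 = -700/3 kN·m
Load 2 — point force P=-6 kN at a=10/3 m (b=L-a=20/3):
  R_A = P = (-6) = -6 kN
  M_A = Pa = (-6)·(10/3) = -20 kN·m
Load 3 — uniform load w=7 kN/m over full span:
  R_A = wL = 7·10 = 70 kN
  M_A = wL²/2 = 7·10²/2 = 350 kN·m
Load 4 — applied couple M₀=18 kN·m at a=15/2 m (b=L-a=5/2):
  R_A = 0 kN
  M_A = -M₀ = -18 kN·m
Superposition: R_A = 29 kN, M_A = 236/3 kN·m

R_A = 29 kN, M_A = 236/3 kN·m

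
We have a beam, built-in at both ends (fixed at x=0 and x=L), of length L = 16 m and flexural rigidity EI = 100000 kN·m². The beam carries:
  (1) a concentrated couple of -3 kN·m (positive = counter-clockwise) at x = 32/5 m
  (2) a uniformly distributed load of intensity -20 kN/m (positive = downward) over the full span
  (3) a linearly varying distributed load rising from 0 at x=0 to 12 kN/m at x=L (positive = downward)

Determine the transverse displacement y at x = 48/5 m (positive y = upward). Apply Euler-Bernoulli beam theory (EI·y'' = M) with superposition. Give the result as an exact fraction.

y(48/5) = 1052928/48828125 m

Load 1 — applied couple M₀=-3 kN·m at a=32/5 m (b=L-a=48/5):
  y_1 = (R_Ax³/6 - M_Ax²/2 - M₀(x-a)²/2)/EI  [x>a] with R_A=-27/100, M_A=-9/25 = ((-27/100)·(48/5)³/6 - (-9/25)·(48/5)²/2 - (-3)·((48/5)-(32/5))²/2)/100000 = -768/9765625 m
Load 2 — uniform load w=-20 kN/m over full span:
  y_2 = -wx²(L-x)²/(24EI) = -(-20)·(48/5)²·(16-(48/5))²/(24·100000) = 12288/390625 m
Load 3 — triangular load w₀=12 kN/m (0→w₀ over full span):
  y_3 = -w₀x²(L-x)²(x+2L)/(120LEI) = -12·(48/5)²·(16-(48/5))²·((48/5)+2·16)/(120·16·100000) = -479232/48828125 m
Superposition: y = Σ y_i = 1052928/48828125 m ≈ 0.021564 m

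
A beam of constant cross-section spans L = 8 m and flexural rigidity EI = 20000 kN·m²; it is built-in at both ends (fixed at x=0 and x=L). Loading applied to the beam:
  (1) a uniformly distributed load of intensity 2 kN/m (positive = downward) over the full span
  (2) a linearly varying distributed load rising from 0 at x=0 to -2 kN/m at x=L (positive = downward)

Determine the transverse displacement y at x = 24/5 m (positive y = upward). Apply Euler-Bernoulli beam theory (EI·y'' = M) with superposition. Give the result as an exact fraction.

y(24/5) = -4608/9765625 m

Load 1 — uniform load w=2 kN/m over full span:
  y_1 = -wx²(L-x)²/(24EI) = -2·(24/5)²·(8-(24/5))²/(24·20000) = -384/390625 m
Load 2 — triangular load w₀=-2 kN/m (0→w₀ over full span):
  y_2 = -w₀x²(L-x)²(x+2L)/(120LEI) = -(-2)·(24/5)²·(8-(24/5))²·((24/5)+2·8)/(120·8·20000) = 4992/9765625 m
Superposition: y = Σ y_i = -4608/9765625 m ≈ -0.000472 m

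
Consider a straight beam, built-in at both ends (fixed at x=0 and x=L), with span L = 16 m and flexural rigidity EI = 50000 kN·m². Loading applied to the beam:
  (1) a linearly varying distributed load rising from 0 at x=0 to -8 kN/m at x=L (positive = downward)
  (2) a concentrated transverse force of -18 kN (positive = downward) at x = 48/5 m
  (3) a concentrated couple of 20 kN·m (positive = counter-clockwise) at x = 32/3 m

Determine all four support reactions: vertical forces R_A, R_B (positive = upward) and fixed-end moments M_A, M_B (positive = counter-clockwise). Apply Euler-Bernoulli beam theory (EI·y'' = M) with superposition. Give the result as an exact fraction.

R_A = -8951/375 kN, M_A = -11156/125 kN·m, R_B = -21799/375 kN, M_B = 17984/125 kN·m

Load 1 — triangular load w₀=-8 kN/m (0→w₀ over full span):
  R_A = 3w₀L/20 = 3·(-8)·16/20 = -96/5 kN
  M_A = w₀L²/30 = (-8)·16²/30 = -1024/15 kN·m
  R_B = 7w₀L/20 = 7·(-8)·16/20 = -224/5 kN
  M_B = -w₀L²/20 = -(-8)·16²/20 = 512/5 kN·m
Load 2 — point force P=-18 kN at a=48/5 m (b=L-a=32/5):
  R_A = Pb²(3a+b)/L³ = (-18)·(32/5)²·(3·(48/5)+(32/5))/16³ = -792/125 kN
  M_A = Pab²/L² = (-18)·(48/5)·(32/5)²/16² = -3456/125 kN·m
  R_B = Pa²(a+3b)/L³ = (-18)·(48/5)²·((48/5)+3·(32/5))/16³ = -1458/125 kN
  M_B = -Pa²b/L² = -(-18)·(48/5)²·(32/5)/16² = 5184/125 kN·m
Load 3 — applied couple M₀=20 kN·m at a=32/3 m (b=L-a=16/3):
  R_A = 6M₀ab/L³ = 6·20·(32/3)·(16/3)/16³ = 5/3 kN
  M_A = M₀b(2a-b)/L² = 20·(16/3)·(2·(32/3)-(16/3))/16² = 20/3 kN·m
  R_B = -6M₀ab/L³ = -6·20·(32/3)·(16/3)/16³ = -5/3 kN
  M_B = M₀a(2b-a)/L² = 20·(32/3)·(2·(16/3)-(32/3))/16² = 0 kN·m
Superposition: R_A = -8951/375 kN, M_A = -11156/125 kN·m, R_B = -21799/375 kN, M_B = 17984/125 kN·m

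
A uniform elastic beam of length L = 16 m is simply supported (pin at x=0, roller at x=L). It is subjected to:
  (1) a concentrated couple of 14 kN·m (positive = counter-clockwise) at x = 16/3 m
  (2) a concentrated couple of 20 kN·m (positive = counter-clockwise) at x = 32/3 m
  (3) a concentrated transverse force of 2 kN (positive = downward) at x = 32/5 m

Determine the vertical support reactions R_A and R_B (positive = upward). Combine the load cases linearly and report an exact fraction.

R_A = 133/40 kN, R_B = -53/40 kN

Load 1 — applied couple M₀=14 kN·m at a=16/3 m (b=L-a=32/3):
  R_A = M₀/L = 14/16 = 7/8 kN
  R_B = -M₀/L = -14/16 = -7/8 kN
Load 2 — applied couple M₀=20 kN·m at a=32/3 m (b=L-a=16/3):
  R_A = M₀/L = 20/16 = 5/4 kN
  R_B = -M₀/L = -20/16 = -5/4 kN
Load 3 — point force P=2 kN at a=32/5 m (b=L-a=48/5):
  R_A = Pb/L = 2·(48/5)/16 = 6/5 kN
  R_B = Pa/L = 2·(32/5)/16 = 4/5 kN
Superposition: R_A = 133/40 kN, R_B = -53/40 kN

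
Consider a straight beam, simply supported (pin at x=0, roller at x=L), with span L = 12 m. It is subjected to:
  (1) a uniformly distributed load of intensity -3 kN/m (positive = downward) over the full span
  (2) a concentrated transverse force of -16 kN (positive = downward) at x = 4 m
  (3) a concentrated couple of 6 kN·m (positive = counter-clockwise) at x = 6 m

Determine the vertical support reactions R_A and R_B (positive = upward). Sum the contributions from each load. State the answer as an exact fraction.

R_A = -169/6 kN, R_B = -143/6 kN

Load 1 — uniform load w=-3 kN/m over full span:
  R_A = wL/2 = (-3)·12/2 = -18 kN
  R_B = wL/2 = (-3)·12/2 = -18 kN
Load 2 — point force P=-16 kN at a=4 m (b=L-a=8):
  R_A = Pb/L = (-16)·8/12 = -32/3 kN
  R_B = Pa/L = (-16)·4/12 = -16/3 kN
Load 3 — applied couple M₀=6 kN·m at a=6 m (b=L-a=6):
  R_A = M₀/L = 6/12 = 1/2 kN
  R_B = -M₀/L = -6/12 = -1/2 kN
Superposition: R_A = -169/6 kN, R_B = -143/6 kN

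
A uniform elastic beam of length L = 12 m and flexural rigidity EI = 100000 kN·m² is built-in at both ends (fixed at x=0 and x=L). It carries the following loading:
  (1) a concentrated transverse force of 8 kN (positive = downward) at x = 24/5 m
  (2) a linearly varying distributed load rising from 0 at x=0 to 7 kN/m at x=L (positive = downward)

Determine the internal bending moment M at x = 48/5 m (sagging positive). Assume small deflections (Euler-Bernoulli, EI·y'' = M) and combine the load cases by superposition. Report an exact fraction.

M(48/5) = -696/625 kN·m

Load 1 — point force P=8 kN at a=24/5 m (b=L-a=36/5):
  M_1 = Pa²(a+3b)(L-x)/L³ - Pa²b/L²  [x>a] = 8·(24/5)²·((24/5)+3·(36/5))·(12-(48/5))/12³ - 8·(24/5)²·(36/5)/12² = -1536/625 kN·m
Load 2 — triangular load w₀=7 kN/m (0→w₀ over full span):
  M_2 = 3w₀Lx/20 - w₀L²/30 - w₀x³/(6L) = 3·7·12·(48/5)/20 - 7·12²/30 - 7·(48/5)³/(6·12) = 168/125 kN·m
Superposition: M = Σ M_i = -696/625 kN·m ≈ -1.113600 kN·m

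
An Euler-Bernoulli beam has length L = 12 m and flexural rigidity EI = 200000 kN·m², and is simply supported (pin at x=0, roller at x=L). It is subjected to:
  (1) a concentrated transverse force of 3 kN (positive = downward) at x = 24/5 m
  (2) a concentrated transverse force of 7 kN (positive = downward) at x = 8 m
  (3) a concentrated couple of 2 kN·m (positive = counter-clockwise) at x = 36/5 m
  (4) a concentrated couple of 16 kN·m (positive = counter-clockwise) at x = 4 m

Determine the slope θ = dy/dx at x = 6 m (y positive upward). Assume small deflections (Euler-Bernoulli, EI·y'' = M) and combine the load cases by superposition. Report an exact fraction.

Load 1 — point force P=3 kN at a=24/5 m (b=L-a=36/5):
  θ_1 = -Pa(2L²-6Lx+3x²+a²)/(6LEI)  [x>a] = -3·(24/5)·(2·12²-6·12·6+3·6²+(24/5)²)/(6·12·200000) = 81/6250000 rad
Load 2 — point force P=7 kN at a=8 m (b=L-a=4):
  θ_2 = -Pb(L²-b²-3x²)/(6LEI)  [x≤a] = -7·4·(12²-4²-3·6²)/(6·12·200000) = -7/180000 rad
Load 3 — applied couple M₀=2 kN·m at a=36/5 m (b=L-a=24/5):
  θ_3 = (M₀x²/(2L)+C₁)/EI  [x≤a] with C₁=M₀(3b²-L²)/(6L)=-52/25 = (2·6²/(2·12)+(-52/25))/200000 = 23/5000000 rad
Load 4 — applied couple M₀=16 kN·m at a=4 m (b=L-a=8):
  θ_4 = (M₀x²/(2L)-M₀(x-a)+C₁)/EI  [x>a] with C₁=M₀(3b²-L²)/(6L)=32/3 = (16·6²/(2·12)-16·(6-4)+(32/3))/200000 = 1/75000 rad
Superposition: θ = Σ θ_i = -1799/225000000 rad ≈ -0.000008 rad

θ(6) = -1799/225000000 rad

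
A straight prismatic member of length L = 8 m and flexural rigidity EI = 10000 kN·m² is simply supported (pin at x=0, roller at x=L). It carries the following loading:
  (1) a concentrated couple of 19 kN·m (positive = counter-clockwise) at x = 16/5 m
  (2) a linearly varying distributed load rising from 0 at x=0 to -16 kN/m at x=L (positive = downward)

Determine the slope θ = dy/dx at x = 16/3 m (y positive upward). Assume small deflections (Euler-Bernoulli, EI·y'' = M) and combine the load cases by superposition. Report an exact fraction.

Load 1 — applied couple M₀=19 kN·m at a=16/5 m (b=L-a=24/5):
  θ_1 = (M₀x²/(2L)-M₀(x-a)+C₁)/EI  [x>a] with C₁=M₀(3b²-L²)/(6L)=152/75 = (19·(16/3)²/(2·8)-19·((16/3)-(16/5))+(152/75))/10000 = -133/281250 rad
Load 2 — triangular load w₀=-16 kN/m (0→w₀ over full span):
  θ_2 = -w₀(7L⁴-30L²x²+15x⁴)/(360LEI) = -(-16)·(7·8⁴-30·8²·(16/3)²+15·(16/3)⁴)/(360·8·10000) = -5824/759375 rad
Superposition: θ = Σ θ_i = -61831/7593750 rad ≈ -0.008142 rad

θ(16/3) = -61831/7593750 rad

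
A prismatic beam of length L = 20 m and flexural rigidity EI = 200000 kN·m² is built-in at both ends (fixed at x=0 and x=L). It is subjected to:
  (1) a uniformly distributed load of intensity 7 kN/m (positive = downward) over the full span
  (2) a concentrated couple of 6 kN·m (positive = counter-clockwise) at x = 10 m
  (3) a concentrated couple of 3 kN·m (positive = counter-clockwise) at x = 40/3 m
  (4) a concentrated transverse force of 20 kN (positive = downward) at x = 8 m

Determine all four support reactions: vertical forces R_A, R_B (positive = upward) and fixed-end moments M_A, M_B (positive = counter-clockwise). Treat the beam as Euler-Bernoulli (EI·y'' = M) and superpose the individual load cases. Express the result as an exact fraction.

R_A = 8361/100 kN, M_A = 8803/30 kN·m, R_B = 7639/100 kN, M_B = -8107/30 kN·m

Load 1 — uniform load w=7 kN/m over full span:
  R_A = wL/2 = 7·20/2 = 70 kN
  M_A = wL²/12 = 7·20²/12 = 700/3 kN·m
  R_B = wL/2 = 7·20/2 = 70 kN
  M_B = -wL²/12 = -7·20²/12 = -700/3 kN·m
Load 2 — applied couple M₀=6 kN·m at a=10 m (b=L-a=10):
  R_A = 6M₀ab/L³ = 6·6·10·10/20³ = 9/20 kN
  M_A = M₀b(2a-b)/L² = 6·10·(2·10-10)/20² = 3/2 kN·m
  R_B = -6M₀ab/L³ = -6·6·10·10/20³ = -9/20 kN
  M_B = M₀a(2b-a)/L² = 6·10·(2·10-10)/20² = 3/2 kN·m
Load 3 — applied couple M₀=3 kN·m at a=40/3 m (b=L-a=20/3):
  R_A = 6M₀ab/L³ = 6·3·(40/3)·(20/3)/20³ = 1/5 kN
  M_A = M₀b(2a-b)/L² = 3·(20/3)·(2·(40/3)-(20/3))/20² = 1 kN·m
  R_B = -6M₀ab/L³ = -6·3·(40/3)·(20/3)/20³ = -1/5 kN
  M_B = M₀a(2b-a)/L² = 3·(40/3)·(2·(20/3)-(40/3))/20² = 0 kN·m
Load 4 — point force P=20 kN at a=8 m (b=L-a=12):
  R_A = Pb²(3a+b)/L³ = 20·12²·(3·8+12)/20³ = 324/25 kN
  M_A = Pab²/L² = 20·8·12²/20² = 288/5 kN·m
  R_B = Pa²(a+3b)/L³ = 20·8²·(8+3·12)/20³ = 176/25 kN
  M_B = -Pa²b/L² = -20·8²·12/20² = -192/5 kN·m
Superposition: R_A = 8361/100 kN, M_A = 8803/30 kN·m, R_B = 7639/100 kN, M_B = -8107/30 kN·m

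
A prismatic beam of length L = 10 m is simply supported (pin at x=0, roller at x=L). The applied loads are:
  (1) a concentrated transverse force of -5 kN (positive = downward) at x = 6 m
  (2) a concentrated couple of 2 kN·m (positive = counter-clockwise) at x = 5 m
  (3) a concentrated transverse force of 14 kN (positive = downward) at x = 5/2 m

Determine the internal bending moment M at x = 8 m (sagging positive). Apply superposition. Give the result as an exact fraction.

Load 1 — point force P=-5 kN at a=6 m (b=L-a=4):
  M_1 = Pa(L-x)/L  [x>a] = (-5)·6·(10-8)/10 = -6 kN·m
Load 2 — applied couple M₀=2 kN·m at a=5 m (b=L-a=5):
  M_2 = M₀x/L - M₀  [x>a] = 2·8/10 - 2 = -2/5 kN·m
Load 3 — point force P=14 kN at a=5/2 m (b=L-a=15/2):
  M_3 = Pa(L-x)/L  [x>a] = 14·(5/2)·(10-8)/10 = 7 kN·m
Superposition: M = Σ M_i = 3/5 kN·m ≈ 0.600000 kN·m

M(8) = 3/5 kN·m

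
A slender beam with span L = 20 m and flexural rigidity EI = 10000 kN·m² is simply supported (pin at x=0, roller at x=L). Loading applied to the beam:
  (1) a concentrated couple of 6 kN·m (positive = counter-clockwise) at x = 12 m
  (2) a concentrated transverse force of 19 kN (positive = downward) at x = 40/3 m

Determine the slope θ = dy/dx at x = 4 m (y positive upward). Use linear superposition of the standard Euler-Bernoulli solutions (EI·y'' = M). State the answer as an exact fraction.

θ(4) = -1684/50625 rad

Load 1 — applied couple M₀=6 kN·m at a=12 m (b=L-a=8):
  θ_1 = (M₀x²/(2L)+C₁)/EI  [x≤a] with C₁=M₀(3b²-L²)/(6L)=-52/5 = (6·4²/(2·20)+(-52/5))/10000 = -1/1250 rad
Load 2 — point force P=19 kN at a=40/3 m (b=L-a=20/3):
  θ_2 = -Pb(L²-b²-3x²)/(6LEI)  [x≤a] = -19·(20/3)·(20²-(20/3)²-3·4²)/(6·20·10000) = -3287/101250 rad
Superposition: θ = Σ θ_i = -1684/50625 rad ≈ -0.033264 rad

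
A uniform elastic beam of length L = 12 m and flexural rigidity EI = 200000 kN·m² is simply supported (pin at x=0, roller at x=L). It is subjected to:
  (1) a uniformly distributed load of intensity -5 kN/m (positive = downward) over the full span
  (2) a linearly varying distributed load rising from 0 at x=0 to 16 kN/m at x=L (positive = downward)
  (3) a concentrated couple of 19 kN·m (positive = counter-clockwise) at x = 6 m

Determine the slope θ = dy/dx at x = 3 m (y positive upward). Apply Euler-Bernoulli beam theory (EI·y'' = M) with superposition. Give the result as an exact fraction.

Load 1 — uniform load w=-5 kN/m over full span:
  θ_1 = -w(L³-6Lx²+4x³)/(24EI) = -(-5)·(12³-6·12·3²+4·3³)/(24·200000) = 99/80000 rad
Load 2 — triangular load w₀=16 kN/m (0→w₀ over full span):
  θ_2 = -w₀(7L⁴-30L²x²+15x⁴)/(360LEI) = -16·(7·12⁴-30·12²·3²+15·3⁴)/(360·12·200000) = -3981/2000000 rad
Load 3 — applied couple M₀=19 kN·m at a=6 m (b=L-a=6):
  θ_3 = (M₀x²/(2L)+C₁)/EI  [x≤a] with C₁=M₀(3b²-L²)/(6L)=-19/2 = (19·3²/(2·12)+(-19/2))/200000 = -19/1600000 rad
Superposition: θ = Σ θ_i = -6119/8000000 rad ≈ -0.000765 rad

θ(3) = -6119/8000000 rad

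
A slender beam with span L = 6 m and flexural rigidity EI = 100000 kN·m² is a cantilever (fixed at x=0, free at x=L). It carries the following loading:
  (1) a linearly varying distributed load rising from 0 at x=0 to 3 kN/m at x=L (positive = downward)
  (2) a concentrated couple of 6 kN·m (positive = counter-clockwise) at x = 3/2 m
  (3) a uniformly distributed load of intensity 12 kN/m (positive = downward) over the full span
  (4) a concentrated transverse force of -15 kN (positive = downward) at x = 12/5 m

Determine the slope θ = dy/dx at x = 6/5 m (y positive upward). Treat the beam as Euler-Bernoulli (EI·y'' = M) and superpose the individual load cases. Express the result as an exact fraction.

Load 1 — triangular load w₀=3 kN/m (0→w₀ over full span):
  θ_1 = (w₀Lx²/4-w₀L²x/3-w₀x⁴/(24L))/EI = (3·6·(6/5)²/4-3·6²·(6/5)/3-3·(6/5)⁴/(24·6))/100000 = -22977/62500000 rad
Load 2 — applied couple M₀=6 kN·m at a=3/2 m (b=L-a=9/2):
  θ_2 = M₀x/EI  [x≤a] = 6·(6/5)/100000 = 9/125000 rad
Load 3 — uniform load w=12 kN/m over full span:
  θ_3 = -wx(x²-3Lx+3L²)/(6EI) = -12·(6/5)·((6/5)²-3·6·(6/5)+3·6²)/(6·100000) = -1647/781250 rad
Load 4 — point force P=-15 kN at a=12/5 m (b=L-a=18/5):
  θ_4 = -Px(2a-x)/(2EI)  [x≤a] = -(-15)·(6/5)·(2·(12/5)-(6/5))/(2·100000) = 81/250000 rad
Superposition: θ = Σ θ_i = -129987/62500000 rad ≈ -0.002080 rad

θ(6/5) = -129987/62500000 rad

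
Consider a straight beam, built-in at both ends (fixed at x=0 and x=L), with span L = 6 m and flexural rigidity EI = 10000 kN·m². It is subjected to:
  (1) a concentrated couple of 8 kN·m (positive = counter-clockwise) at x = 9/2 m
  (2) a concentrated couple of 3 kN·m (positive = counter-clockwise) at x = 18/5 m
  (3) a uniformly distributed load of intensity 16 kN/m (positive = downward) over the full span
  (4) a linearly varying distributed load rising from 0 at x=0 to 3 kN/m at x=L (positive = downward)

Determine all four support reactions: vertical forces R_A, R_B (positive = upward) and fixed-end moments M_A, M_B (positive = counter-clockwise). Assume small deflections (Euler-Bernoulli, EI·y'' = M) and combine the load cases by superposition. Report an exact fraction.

Load 1 — applied couple M₀=8 kN·m at a=9/2 m (b=L-a=3/2):
  R_A = 6M₀ab/L³ = 6·8·(9/2)·(3/2)/6³ = 3/2 kN
  M_A = M₀b(2a-b)/L² = 8·(3/2)·(2·(9/2)-(3/2))/6² = 5/2 kN·m
  R_B = -6M₀ab/L³ = -6·8·(9/2)·(3/2)/6³ = -3/2 kN
  M_B = M₀a(2b-a)/L² = 8·(9/2)·(2·(3/2)-(9/2))/6² = -3/2 kN·m
Load 2 — applied couple M₀=3 kN·m at a=18/5 m (b=L-a=12/5):
  R_A = 6M₀ab/L³ = 6·3·(18/5)·(12/5)/6³ = 18/25 kN
  M_A = M₀b(2a-b)/L² = 3·(12/5)·(2·(18/5)-(12/5))/6² = 24/25 kN·m
  R_B = -6M₀ab/L³ = -6·3·(18/5)·(12/5)/6³ = -18/25 kN
  M_B = M₀a(2b-a)/L² = 3·(18/5)·(2·(12/5)-(18/5))/6² = 9/25 kN·m
Load 3 — uniform load w=16 kN/m over full span:
  R_A = wL/2 = 16·6/2 = 48 kN
  M_A = wL²/12 = 16·6²/12 = 48 kN·m
  R_B = wL/2 = 16·6/2 = 48 kN
  M_B = -wL²/12 = -16·6²/12 = -48 kN·m
Load 4 — triangular load w₀=3 kN/m (0→w₀ over full span):
  R_A = 3w₀L/20 = 3·3·6/20 = 27/10 kN
  M_A = w₀L²/30 = 3·6²/30 = 18/5 kN·m
  R_B = 7w₀L/20 = 7·3·6/20 = 63/10 kN
  M_B = -w₀L²/20 = -3·6²/20 = -27/5 kN·m
Superposition: R_A = 1323/25 kN, M_A = 2753/50 kN·m, R_B = 1302/25 kN, M_B = -2727/50 kN·m

R_A = 1323/25 kN, M_A = 2753/50 kN·m, R_B = 1302/25 kN, M_B = -2727/50 kN·m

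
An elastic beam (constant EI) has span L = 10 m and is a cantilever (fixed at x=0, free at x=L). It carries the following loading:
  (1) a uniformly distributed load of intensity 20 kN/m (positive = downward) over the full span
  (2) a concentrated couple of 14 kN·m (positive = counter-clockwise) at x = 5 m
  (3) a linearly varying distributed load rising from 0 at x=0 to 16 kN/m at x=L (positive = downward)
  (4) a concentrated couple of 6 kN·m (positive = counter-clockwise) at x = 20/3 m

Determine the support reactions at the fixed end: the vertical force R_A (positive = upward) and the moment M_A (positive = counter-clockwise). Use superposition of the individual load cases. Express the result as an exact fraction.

R_A = 280 kN, M_A = 4540/3 kN·m

Load 1 — uniform load w=20 kN/m over full span:
  R_A = wL = 20·10 = 200 kN
  M_A = wL²/2 = 20·10²/2 = 1000 kN·m
Load 2 — applied couple M₀=14 kN·m at a=5 m (b=L-a=5):
  R_A = 0 kN
  M_A = -M₀ = -14 kN·m
Load 3 — triangular load w₀=16 kN/m (0→w₀ over full span):
  R_A = w₀L/2 = 16·10/2 = 80 kN
  M_A = w₀L²/3 = 16·10²/3 = 1600/3 kN·m
Load 4 — applied couple M₀=6 kN·m at a=20/3 m (b=L-a=10/3):
  R_A = 0 kN
  M_A = -M₀ = -6 kN·m
Superposition: R_A = 280 kN, M_A = 4540/3 kN·m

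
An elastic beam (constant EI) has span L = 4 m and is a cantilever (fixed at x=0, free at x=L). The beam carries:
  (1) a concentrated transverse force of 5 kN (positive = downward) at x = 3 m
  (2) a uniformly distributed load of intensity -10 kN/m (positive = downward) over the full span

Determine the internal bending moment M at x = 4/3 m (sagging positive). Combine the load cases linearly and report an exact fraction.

Load 1 — point force P=5 kN at a=3 m (b=L-a=1):
  M_1 = -P(a-x)  [x≤a] = -5·(3-(4/3)) = -25/3 kN·m
Load 2 — uniform load w=-10 kN/m over full span:
  M_2 = -w(L-x)²/2 = -(-10)·(4-(4/3))²/2 = 320/9 kN·m
Superposition: M = Σ M_i = 245/9 kN·m ≈ 27.222222 kN·m

M(4/3) = 245/9 kN·m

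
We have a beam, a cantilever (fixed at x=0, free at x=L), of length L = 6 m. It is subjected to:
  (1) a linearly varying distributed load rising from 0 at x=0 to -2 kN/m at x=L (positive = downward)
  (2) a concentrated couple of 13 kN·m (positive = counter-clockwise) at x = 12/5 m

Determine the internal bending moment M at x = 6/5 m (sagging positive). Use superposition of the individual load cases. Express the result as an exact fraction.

Load 1 — triangular load w₀=-2 kN/m (0→w₀ over full span):
  M_1 = w₀Lx/2 - w₀L²/3 - w₀x³/(6L) = (-2)·6·(6/5)/2 - (-2)·6²/3 - (-2)·(6/5)³/(6·6) = 2112/125 kN·m
Load 2 — applied couple M₀=13 kN·m at a=12/5 m (b=L-a=18/5):
  M_2 = M₀  [x≤a] = 13 = 13 kN·m
Superposition: M = Σ M_i = 3737/125 kN·m ≈ 29.896000 kN·m

M(6/5) = 3737/125 kN·m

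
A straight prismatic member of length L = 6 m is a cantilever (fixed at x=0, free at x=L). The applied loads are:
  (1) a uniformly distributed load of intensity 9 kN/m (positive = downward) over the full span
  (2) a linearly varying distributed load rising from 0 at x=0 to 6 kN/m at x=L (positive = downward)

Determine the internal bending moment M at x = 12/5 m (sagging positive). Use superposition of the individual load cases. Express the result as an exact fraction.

M(12/5) = -11178/125 kN·m

Load 1 — uniform load w=9 kN/m over full span:
  M_1 = -w(L-x)²/2 = -9·(6-(12/5))²/2 = -1458/25 kN·m
Load 2 — triangular load w₀=6 kN/m (0→w₀ over full span):
  M_2 = w₀Lx/2 - w₀L²/3 - w₀x³/(6L) = 6·6·(12/5)/2 - 6·6²/3 - 6·(12/5)³/(6·6) = -3888/125 kN·m
Superposition: M = Σ M_i = -11178/125 kN·m ≈ -89.424000 kN·m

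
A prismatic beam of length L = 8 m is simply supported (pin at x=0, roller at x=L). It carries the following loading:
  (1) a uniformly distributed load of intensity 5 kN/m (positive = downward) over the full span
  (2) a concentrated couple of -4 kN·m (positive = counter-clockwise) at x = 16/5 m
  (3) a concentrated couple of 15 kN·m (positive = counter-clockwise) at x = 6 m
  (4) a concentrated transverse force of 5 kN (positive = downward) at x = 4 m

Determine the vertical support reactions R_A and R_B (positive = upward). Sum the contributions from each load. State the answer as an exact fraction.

R_A = 191/8 kN, R_B = 169/8 kN

Load 1 — uniform load w=5 kN/m over full span:
  R_A = wL/2 = 5·8/2 = 20 kN
  R_B = wL/2 = 5·8/2 = 20 kN
Load 2 — applied couple M₀=-4 kN·m at a=16/5 m (b=L-a=24/5):
  R_A = M₀/L = (-4)/8 = -1/2 kN
  R_B = -M₀/L = -(-4)/8 = 1/2 kN
Load 3 — applied couple M₀=15 kN·m at a=6 m (b=L-a=2):
  R_A = M₀/L = 15/8 kN
  R_B = -M₀/L = -15/8 kN
Load 4 — point force P=5 kN at a=4 m (b=L-a=4):
  R_A = Pb/L = 5·4/8 = 5/2 kN
  R_B = Pa/L = 5·4/8 = 5/2 kN
Superposition: R_A = 191/8 kN, R_B = 169/8 kN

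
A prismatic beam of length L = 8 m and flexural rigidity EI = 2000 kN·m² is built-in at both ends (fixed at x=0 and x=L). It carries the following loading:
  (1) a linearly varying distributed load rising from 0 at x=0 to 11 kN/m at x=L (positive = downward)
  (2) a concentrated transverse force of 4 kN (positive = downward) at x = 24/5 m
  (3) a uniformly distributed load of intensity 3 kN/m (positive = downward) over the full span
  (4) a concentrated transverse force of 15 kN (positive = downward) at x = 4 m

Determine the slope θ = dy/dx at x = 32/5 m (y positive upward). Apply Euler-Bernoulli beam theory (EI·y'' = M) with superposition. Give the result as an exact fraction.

Load 1 — triangular load w₀=11 kN/m (0→w₀ over full span):
  θ_1 = -w₀(2x(L-x)(L-2x)(x+2L)+x²(L-x)²)/(120LEI) = -11·(2·(32/5)·(8-(32/5))·(8-2·(32/5))·((32/5)+2·8)+(32/5)²·(8-(32/5))²)/(120·8·2000) = 2816/234375 rad
Load 2 — point force P=4 kN at a=24/5 m (b=L-a=16/5):
  θ_2 = Pa²(L-x)(2bL-(3b+a)(L-x))/(2L³EI)  [x>a] = 4·(24/5)²·(8-(32/5))·(2·(16/5)·8-(3·(16/5)+(24/5))·(8-(32/5)))/(2·8³·2000) = 792/390625 rad
Load 3 — uniform load w=3 kN/m over full span:
  θ_3 = -wx(L-x)(L-2x)/(12EI) = -3·(32/5)·(8-(32/5))·(8-2·(32/5))/(12·2000) = 96/15625 rad
Load 4 — point force P=15 kN at a=4 m (b=L-a=4):
  θ_4 = Pa²(L-x)(2bL-(3b+a)(L-x))/(2L³EI)  [x>a] = 15·4²·(8-(32/5))·(2·4·8-(3·4+4)·(8-(32/5)))/(2·8³·2000) = 9/1250 rad
Superposition: θ = Σ θ_i = 64187/2343750 rad ≈ 0.027386 rad

θ(32/5) = 64187/2343750 rad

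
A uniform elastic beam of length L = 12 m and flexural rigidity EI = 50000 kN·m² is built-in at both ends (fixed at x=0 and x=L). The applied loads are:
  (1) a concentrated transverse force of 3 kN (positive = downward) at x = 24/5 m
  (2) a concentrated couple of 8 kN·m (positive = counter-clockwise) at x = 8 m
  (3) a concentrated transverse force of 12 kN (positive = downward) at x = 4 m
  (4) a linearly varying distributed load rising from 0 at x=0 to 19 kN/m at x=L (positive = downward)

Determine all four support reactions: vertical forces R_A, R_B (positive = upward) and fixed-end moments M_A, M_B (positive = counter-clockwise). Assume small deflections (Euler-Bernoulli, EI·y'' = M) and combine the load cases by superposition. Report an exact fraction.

R_A = 51662/1125 kN, M_A = 15048/125 kN·m, R_B = 93463/1125 kN, M_B = -56596/375 kN·m

Load 1 — point force P=3 kN at a=24/5 m (b=L-a=36/5):
  R_A = Pb²(3a+b)/L³ = 3·(36/5)²·(3·(24/5)+(36/5))/12³ = 243/125 kN
  M_A = Pab²/L² = 3·(24/5)·(36/5)²/12² = 648/125 kN·m
  R_B = Pa²(a+3b)/L³ = 3·(24/5)²·((24/5)+3·(36/5))/12³ = 132/125 kN
  M_B = -Pa²b/L² = -3·(24/5)²·(36/5)/12² = -432/125 kN·m
Load 2 — applied couple M₀=8 kN·m at a=8 m (b=L-a=4):
  R_A = 6M₀ab/L³ = 6·8·8·4/12³ = 8/9 kN
  M_A = M₀b(2a-b)/L² = 8·4·(2·8-4)/12² = 8/3 kN·m
  R_B = -6M₀ab/L³ = -6·8·8·4/12³ = -8/9 kN
  M_B = M₀a(2b-a)/L² = 8·8·(2·4-8)/12² = 0 kN·m
Load 3 — point force P=12 kN at a=4 m (b=L-a=8):
  R_A = Pb²(3a+b)/L³ = 12·8²·(3·4+8)/12³ = 80/9 kN
  M_A = Pab²/L² = 12·4·8²/12² = 64/3 kN·m
  R_B = Pa²(a+3b)/L³ = 12·4²·(4+3·8)/12³ = 28/9 kN
  M_B = -Pa²b/L² = -12·4²·8/12² = -32/3 kN·m
Load 4 — triangular load w₀=19 kN/m (0→w₀ over full span):
  R_A = 3w₀L/20 = 3·19·12/20 = 171/5 kN
  M_A = w₀L²/30 = 19·12²/30 = 456/5 kN·m
  R_B = 7w₀L/20 = 7·19·12/20 = 399/5 kN
  M_B = -w₀L²/20 = -19·12²/20 = -684/5 kN·m
Superposition: R_A = 51662/1125 kN, M_A = 15048/125 kN·m, R_B = 93463/1125 kN, M_B = -56596/375 kN·m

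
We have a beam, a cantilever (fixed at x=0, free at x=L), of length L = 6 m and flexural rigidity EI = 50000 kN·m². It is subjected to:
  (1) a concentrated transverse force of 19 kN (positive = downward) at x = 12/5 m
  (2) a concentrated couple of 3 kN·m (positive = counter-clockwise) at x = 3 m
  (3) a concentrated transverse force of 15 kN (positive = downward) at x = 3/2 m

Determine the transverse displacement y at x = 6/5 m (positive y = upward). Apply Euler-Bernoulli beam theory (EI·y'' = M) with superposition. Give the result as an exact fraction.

y(6/5) = -927/1250000 m

Load 1 — point force P=19 kN at a=12/5 m (b=L-a=18/5):
  y_1 = -Px²(3a-x)/(6EI)  [x≤a] = -19·(6/5)²·(3·(12/5)-(6/5))/(6·50000) = -171/312500 m
Load 2 — applied couple M₀=3 kN·m at a=3 m (b=L-a=3):
  y_2 = M₀x²/(2EI)  [x≤a] = 3·(6/5)²/(2·50000) = 27/625000 m
Load 3 — point force P=15 kN at a=3/2 m (b=L-a=9/2):
  y_3 = -Px²(3a-x)/(6EI)  [x≤a] = -15·(6/5)²·(3·(3/2)-(6/5))/(6·50000) = -297/1250000 m
Superposition: y = Σ y_i = -927/1250000 m ≈ -0.000742 m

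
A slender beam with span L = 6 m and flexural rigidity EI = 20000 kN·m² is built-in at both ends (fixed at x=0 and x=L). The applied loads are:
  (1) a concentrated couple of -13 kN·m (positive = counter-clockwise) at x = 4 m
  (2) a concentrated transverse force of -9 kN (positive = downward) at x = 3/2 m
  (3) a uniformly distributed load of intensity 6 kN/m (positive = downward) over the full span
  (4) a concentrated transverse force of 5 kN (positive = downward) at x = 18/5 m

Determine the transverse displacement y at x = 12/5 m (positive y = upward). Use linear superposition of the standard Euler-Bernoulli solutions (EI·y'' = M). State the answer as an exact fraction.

Load 1 — applied couple M₀=-13 kN·m at a=4 m (b=L-a=2):
  y_1 = (R_Ax³/6 - M_Ax²/2)/EI  [x≤a] with R_A=-26/9, M_A=-13/3 = ((-26/9)·(12/5)³/6 - (-13/3)·(12/5)²/2)/20000 = 91/312500 m
Load 2 — point force P=-9 kN at a=3/2 m (b=L-a=9/2):
  y_2 = -Pa²(L-x)²(3bL-(3b+a)(L-x))/(6L³EI)  [x>a] = -(-9)·(3/2)²·(6-(12/5))²·(3·(9/2)·6-(3·(9/2)+(3/2))·(6-(12/5)))/(6·6³·20000) = 2187/8000000 m
Load 3 — uniform load w=6 kN/m over full span:
  y_3 = -wx²(L-x)²/(24EI) = -6·(12/5)²·(6-(12/5))²/(24·20000) = -729/781250 m
Load 4 — point force P=5 kN at a=18/5 m (b=L-a=12/5):
  y_4 = -Pb²x²(3aL-(3a+b)x)/(6L³EI)  [x≤a] = -5·(12/5)²·(12/5)²·(3·(18/5)·6-(3·(18/5)+(12/5))·(12/5))/(6·6³·20000) = -414/1953125 m
Superposition: y = Σ y_i = -580513/1000000000 m ≈ -0.000581 m

y(12/5) = -580513/1000000000 m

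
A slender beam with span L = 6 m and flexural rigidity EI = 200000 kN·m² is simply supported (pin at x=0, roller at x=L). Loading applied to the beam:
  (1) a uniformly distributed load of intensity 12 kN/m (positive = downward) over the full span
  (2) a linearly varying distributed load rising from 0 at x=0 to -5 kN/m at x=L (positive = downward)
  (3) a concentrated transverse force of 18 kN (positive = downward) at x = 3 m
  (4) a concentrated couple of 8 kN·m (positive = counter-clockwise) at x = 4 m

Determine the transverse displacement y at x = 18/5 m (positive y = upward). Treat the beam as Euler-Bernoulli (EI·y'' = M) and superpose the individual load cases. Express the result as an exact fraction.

Load 1 — uniform load w=12 kN/m over full span:
  y_1 = -wx(L³-2Lx²+x³)/(24EI) = -12·(18/5)·(6³-2·6·(18/5)²+(18/5)³)/(24·200000) = -7533/7812500 m
Load 2 — triangular load w₀=-5 kN/m (0→w₀ over full span):
  y_2 = -w₀x(7L⁴-10L²x²+3x⁴)/(360LEI) = -(-5)·(18/5)·(7·6⁴-10·6²·(18/5)²+3·(18/5)⁴)/(360·6·200000) = 1998/9765625 m
Load 3 — point force P=18 kN at a=3 m (b=L-a=3):
  y_3 = -Pa(L-x)(2Lx-a²-x²)/(6LEI)  [x>a] = -18·3·(6-(18/5))·(2·6·(18/5)-3²-(18/5)²)/(6·6·200000) = -4779/12500000 m
Load 4 — applied couple M₀=8 kN·m at a=4 m (b=L-a=2):
  y_4 = (M₀x³/(6L)+C₁x)/EI  [x≤a] with C₁=M₀(3b²-L²)/(6L)=-16/3 = (8·(18/5)³/(6·6)+(-16/3)·(18/5))/200000 = -69/1562500 m
Superposition: y = Σ y_i = -370659/312500000 m ≈ -0.001186 m

y(18/5) = -370659/312500000 m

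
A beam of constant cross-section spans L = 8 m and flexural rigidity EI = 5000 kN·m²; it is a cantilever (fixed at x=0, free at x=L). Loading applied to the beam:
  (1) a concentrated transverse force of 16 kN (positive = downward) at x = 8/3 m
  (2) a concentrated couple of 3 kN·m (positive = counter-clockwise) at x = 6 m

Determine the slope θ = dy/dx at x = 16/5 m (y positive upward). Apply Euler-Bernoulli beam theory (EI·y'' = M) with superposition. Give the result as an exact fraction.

θ(16/5) = -266/28125 rad

Load 1 — point force P=16 kN at a=8/3 m (b=L-a=16/3):
  θ_1 = -Pa²/(2EI)  [x>a] = -16·(8/3)²/(2·5000) = -64/5625 rad
Load 2 — applied couple M₀=3 kN·m at a=6 m (b=L-a=2):
  θ_2 = M₀x/EI  [x≤a] = 3·(16/5)/5000 = 6/3125 rad
Superposition: θ = Σ θ_i = -266/28125 rad ≈ -0.009458 rad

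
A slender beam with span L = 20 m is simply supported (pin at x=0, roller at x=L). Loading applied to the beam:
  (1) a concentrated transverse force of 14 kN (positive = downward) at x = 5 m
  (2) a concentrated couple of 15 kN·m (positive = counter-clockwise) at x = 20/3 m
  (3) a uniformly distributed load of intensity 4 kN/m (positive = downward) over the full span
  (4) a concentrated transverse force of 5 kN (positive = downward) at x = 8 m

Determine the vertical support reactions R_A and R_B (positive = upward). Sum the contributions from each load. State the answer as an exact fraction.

R_A = 217/4 kN, R_B = 179/4 kN

Load 1 — point force P=14 kN at a=5 m (b=L-a=15):
  R_A = Pb/L = 14·15/20 = 21/2 kN
  R_B = Pa/L = 14·5/20 = 7/2 kN
Load 2 — applied couple M₀=15 kN·m at a=20/3 m (b=L-a=40/3):
  R_A = M₀/L = 15/20 = 3/4 kN
  R_B = -M₀/L = -15/20 = -3/4 kN
Load 3 — uniform load w=4 kN/m over full span:
  R_A = wL/2 = 4·20/2 = 40 kN
  R_B = wL/2 = 4·20/2 = 40 kN
Load 4 — point force P=5 kN at a=8 m (b=L-a=12):
  R_A = Pb/L = 5·12/20 = 3 kN
  R_B = Pa/L = 5·8/20 = 2 kN
Superposition: R_A = 217/4 kN, R_B = 179/4 kN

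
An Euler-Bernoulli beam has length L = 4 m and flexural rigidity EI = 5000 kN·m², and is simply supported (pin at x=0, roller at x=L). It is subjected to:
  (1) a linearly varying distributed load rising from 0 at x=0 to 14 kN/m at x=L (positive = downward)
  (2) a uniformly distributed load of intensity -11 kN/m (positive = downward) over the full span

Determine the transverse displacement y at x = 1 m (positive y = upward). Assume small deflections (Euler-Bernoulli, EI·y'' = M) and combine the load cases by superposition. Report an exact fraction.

Load 1 — triangular load w₀=14 kN/m (0→w₀ over full span):
  y_1 = -w₀x(7L⁴-10L²x²+3x⁴)/(360LEI) = -14·1·(7·4⁴-10·4²·1²+3·1⁴)/(360·4·5000) = -763/240000 m
Load 2 — uniform load w=-11 kN/m over full span:
  y_2 = -wx(L³-2Lx²+x³)/(24EI) = -(-11)·1·(4³-2·4·1²+1³)/(24·5000) = 209/40000 m
Superposition: y = Σ y_i = 491/240000 m ≈ 0.002046 m

y(1) = 491/240000 m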